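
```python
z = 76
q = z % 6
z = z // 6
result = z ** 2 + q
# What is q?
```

Trace:
`z = 76` → z = 76
`q = z % 6` → q = 4
`z = z // 6` → z = 12
`result = z ** 2 + q` → result = 148
So q = 4

Answer: 4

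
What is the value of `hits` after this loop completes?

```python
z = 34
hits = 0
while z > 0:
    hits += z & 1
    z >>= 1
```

Count set bits in 34 (binary: 0b100010)
`hits` takes the values: 0 → 1 → 2

Answer: 2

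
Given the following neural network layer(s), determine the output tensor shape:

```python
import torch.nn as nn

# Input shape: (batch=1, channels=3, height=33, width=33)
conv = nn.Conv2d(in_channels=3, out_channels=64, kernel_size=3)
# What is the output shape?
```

Input: (1, 3, 33, 33) -> Output: (1, 64, 31, 31)

Answer: (1, 64, 31, 31)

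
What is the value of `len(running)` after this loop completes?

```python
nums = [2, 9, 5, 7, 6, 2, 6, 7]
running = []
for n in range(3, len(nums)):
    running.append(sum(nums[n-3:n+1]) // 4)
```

Number of 4-element averages
`running` takes the values: [] → [5] → [5, 6] → [5, 6, 5] → [5, 6, 5, 5] → [5, 6, 5, 5, 5]
So `len(running)` = 5

Answer: 5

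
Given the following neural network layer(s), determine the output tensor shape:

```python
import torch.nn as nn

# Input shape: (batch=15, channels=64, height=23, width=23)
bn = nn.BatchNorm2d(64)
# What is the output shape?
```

Input: (15, 64, 23, 23) -> Output: (15, 64, 23, 23)

Answer: (15, 64, 23, 23)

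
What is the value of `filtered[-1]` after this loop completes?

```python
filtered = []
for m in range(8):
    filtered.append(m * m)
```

Last element of squares 0 to 7
`filtered` takes the values: [] → [0] → [0, 1] → [0, 1, 4] → [0, 1, 4, 9] → [0, 1, 4, 9, 16] → [0, 1, 4, 9, 16, 25] → [0, 1, 4, 9, 16, 25, 36] → [0, 1, 4, 9, 16, 25, 36, 49]
So `filtered[-1]` = 49

Answer: 49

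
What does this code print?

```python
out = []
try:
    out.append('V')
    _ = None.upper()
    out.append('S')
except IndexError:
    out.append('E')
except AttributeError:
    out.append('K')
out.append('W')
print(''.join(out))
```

Execution trace: 'V' (try body) → 'K' (except AttributeError) → 'W' (after the try/except). Output: VKW

Answer: VKW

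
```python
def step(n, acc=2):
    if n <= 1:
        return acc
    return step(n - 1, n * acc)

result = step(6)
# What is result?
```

Accumulator trace (n, acc): (6, 2) -> (5, 12) -> (4, 60) -> (3, 240) -> (2, 720) -> (1, 1440) -> return 1440

Answer: 1440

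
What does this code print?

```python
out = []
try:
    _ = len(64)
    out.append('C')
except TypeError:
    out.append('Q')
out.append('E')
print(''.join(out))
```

Execution trace: 'Q' (except TypeError) → 'E' (after the try/except). Output: QE

Answer: QE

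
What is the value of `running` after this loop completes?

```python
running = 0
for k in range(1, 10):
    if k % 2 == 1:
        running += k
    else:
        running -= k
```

Add odd, subtract even
`running` takes the values: 0 → 1 → -1 → 2 → -2 → 3 → -3 → 4 → -4 → 5

Answer: 5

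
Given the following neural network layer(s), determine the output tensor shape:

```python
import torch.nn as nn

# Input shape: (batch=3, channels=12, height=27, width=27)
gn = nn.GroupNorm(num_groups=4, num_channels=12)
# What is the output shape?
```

Input: (3, 12, 27, 27) -> Output: (3, 12, 27, 27)

Answer: (3, 12, 27, 27)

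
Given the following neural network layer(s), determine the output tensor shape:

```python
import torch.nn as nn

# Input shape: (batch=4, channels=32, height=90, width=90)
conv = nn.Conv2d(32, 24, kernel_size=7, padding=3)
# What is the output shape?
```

Input: (4, 32, 90, 90) -> Output: (4, 24, 90, 90)

Answer: (4, 24, 90, 90)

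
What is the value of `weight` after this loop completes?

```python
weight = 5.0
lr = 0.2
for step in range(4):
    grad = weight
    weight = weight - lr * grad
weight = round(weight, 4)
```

Gradient descent: w = 5.0 * (1 - 0.2)^4
`weight` takes the values: 5.0 → 4.0 → 3.2 → 2.56 → 2.048

Answer: 2.048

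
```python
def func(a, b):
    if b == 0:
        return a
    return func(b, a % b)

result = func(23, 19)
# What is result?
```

func(23, 19) -> func(19, 4) -> func(4, 3) -> func(3, 1) -> func(1, 0) -> 1

Answer: 1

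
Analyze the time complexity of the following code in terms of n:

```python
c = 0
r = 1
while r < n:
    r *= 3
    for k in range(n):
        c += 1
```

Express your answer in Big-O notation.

Each loop level contributes: log n × n. Multiplying the contributions gives O(n log n).

Answer: O(n log n)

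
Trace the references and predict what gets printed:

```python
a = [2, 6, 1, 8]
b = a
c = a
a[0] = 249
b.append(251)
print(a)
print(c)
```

Key concept: multiple aliases.
Step by step:
`a = [2, 6, 1, 8]` → a = [2, 6, 1, 8]
`b = a` → b = [2, 6, 1, 8] (same object as a)
`c = a` → c = [2, 6, 1, 8] (same object as a, b)
`a[0] = 249` → a = [249, 6, 1, 8] (same object as b, c); b = [249, 6, 1, 8] (same object as a, c); c = [249, 6, 1, 8] (same object as a, b)
`b.append(251)` → a = [249, 6, 1, 8, 251] (same object as b, c); b = [249, 6, 1, 8, 251] (same object as a, c); c = [249, 6, 1, 8, 251] (same object as a, b)
`print(a)` → prints [249, 6, 1, 8, 251]
`print(c)` → prints [249, 6, 1, 8, 251]

Answer:
[249, 6, 1, 8, 251]
[249, 6, 1, 8, 251]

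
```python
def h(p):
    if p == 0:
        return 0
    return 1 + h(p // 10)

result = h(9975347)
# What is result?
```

Count of digits of 9975347: 7

Answer: 7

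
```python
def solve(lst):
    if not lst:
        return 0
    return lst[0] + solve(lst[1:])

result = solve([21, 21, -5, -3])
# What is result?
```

21 + 21 + (-5) + (-3) + 0 = 34

Answer: 34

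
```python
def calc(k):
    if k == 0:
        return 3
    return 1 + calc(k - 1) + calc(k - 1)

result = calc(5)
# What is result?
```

calc(k) = 1 + 2·calc(k-1), calc(0)=3. Closed form: (3+1)·2^5 - 1 = 127.

Answer: 127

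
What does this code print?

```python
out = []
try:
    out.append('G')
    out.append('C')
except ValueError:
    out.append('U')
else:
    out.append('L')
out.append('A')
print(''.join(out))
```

Execution trace: 'G' (try body) → 'C' (try body, no exception) → 'L' (else) → 'A' (after the try/except). Output: GCLA

Answer: GCLA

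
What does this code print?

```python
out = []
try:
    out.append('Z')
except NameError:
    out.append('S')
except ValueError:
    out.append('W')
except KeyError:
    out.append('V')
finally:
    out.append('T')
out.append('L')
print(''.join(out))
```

Execution trace: 'Z' (try body, no exception) → 'T' (finally) → 'L' (after the try/except). Output: ZTL

Answer: ZTL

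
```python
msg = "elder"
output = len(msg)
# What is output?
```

Trace:
`msg = "elder"` → msg = 'elder'
`output = len(msg)` → output = 5
So output = 5

Answer: 5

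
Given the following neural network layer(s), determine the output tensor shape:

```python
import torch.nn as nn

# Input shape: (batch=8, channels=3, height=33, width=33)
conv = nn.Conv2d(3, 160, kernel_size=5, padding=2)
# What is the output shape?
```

Input: (8, 3, 33, 33) -> Output: (8, 160, 33, 33)

Answer: (8, 160, 33, 33)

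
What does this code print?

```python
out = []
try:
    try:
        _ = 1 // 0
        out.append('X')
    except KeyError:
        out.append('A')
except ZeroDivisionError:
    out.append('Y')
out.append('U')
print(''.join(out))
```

Execution trace: 'Y' (outer except ZeroDivisionError) → 'U' (after the try/except). Output: YU

Answer: YU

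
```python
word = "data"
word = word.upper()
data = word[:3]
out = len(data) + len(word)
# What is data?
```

Trace:
`word = "data"` → word = 'data'
`word = word.upper()` → word = 'DATA'
`data = word[:3]` → data = 'DAT'
`out = len(data) + len(word)` → out = 7
So data = 'DAT'

Answer: 'DAT'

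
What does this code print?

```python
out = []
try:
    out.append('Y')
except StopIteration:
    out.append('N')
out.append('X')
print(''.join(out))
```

Execution trace: 'Y' (try body, no exception) → 'X' (after the try/except). Output: YX

Answer: YX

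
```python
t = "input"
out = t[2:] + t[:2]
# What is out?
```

Trace:
`t = "input"` → t = 'input'
`out = t[2:] + t[:2]` → out = 'putin'
So out = 'putin'

Answer: 'putin'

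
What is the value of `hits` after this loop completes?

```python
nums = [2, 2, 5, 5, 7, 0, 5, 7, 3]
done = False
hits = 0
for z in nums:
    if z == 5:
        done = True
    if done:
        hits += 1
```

Count elements after first 5 in [2, 2, 5, 5, 7, 0, 5, 7, 3]
`hits` takes the values: 0 → 1 → 2 → 3 → 4 → 5 → 6 → 7

Answer: 7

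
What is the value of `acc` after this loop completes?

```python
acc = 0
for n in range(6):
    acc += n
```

Sum of 0 to 5 = 15
`acc` takes the values: 0 → 1 → 3 → 6 → 10 → 15

Answer: 15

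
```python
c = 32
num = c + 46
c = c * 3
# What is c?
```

Trace:
`c = 32` → c = 32
`num = c + 46` → num = 78
`c = c * 3` → c = 96
So c = 96

Answer: 96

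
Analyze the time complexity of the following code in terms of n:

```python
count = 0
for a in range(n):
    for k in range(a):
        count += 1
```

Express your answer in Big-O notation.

Each loop level contributes: n × n. Multiplying the contributions gives O(n^2).

Answer: O(n^2)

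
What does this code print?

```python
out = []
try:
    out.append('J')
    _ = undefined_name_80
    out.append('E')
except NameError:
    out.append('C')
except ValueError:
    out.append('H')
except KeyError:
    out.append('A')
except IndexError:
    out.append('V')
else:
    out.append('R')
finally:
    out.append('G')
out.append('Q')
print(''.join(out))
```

Execution trace: 'J' (try body) → 'C' (except NameError) → 'G' (finally) → 'Q' (after the try/except). Output: JCGQ

Answer: JCGQ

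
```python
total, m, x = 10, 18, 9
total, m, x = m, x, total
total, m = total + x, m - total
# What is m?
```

Trace:
`total, m, x = 10, 18, 9` → total = 10; m = 18; x = 9
`total, m, x = m, x, total` → total = 18; m = 9; x = 10
`total, m = total + x, m - total` → total = 28; m = -9
So m = -9

Answer: -9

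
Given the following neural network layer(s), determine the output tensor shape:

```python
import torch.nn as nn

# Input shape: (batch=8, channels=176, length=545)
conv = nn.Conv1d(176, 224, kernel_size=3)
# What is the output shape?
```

Input: (8, 176, 545) -> Output: (8, 224, 543)

Answer: (8, 224, 543)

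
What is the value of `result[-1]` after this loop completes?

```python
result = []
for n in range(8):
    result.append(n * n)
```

Last element of squares 0 to 7
`result` takes the values: [] → [0] → [0, 1] → [0, 1, 4] → [0, 1, 4, 9] → [0, 1, 4, 9, 16] → [0, 1, 4, 9, 16, 25] → [0, 1, 4, 9, 16, 25, 36] → [0, 1, 4, 9, 16, 25, 36, 49]
So `result[-1]` = 49

Answer: 49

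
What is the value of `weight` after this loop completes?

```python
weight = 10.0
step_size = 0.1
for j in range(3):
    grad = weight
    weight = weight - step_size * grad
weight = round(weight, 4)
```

Gradient descent: w = 10.0 * (1 - 0.1)^3
`weight` takes the values: 10.0 → 9.0 → 8.1 → 7.29

Answer: 7.29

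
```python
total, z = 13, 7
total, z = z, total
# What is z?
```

Trace:
`total, z = 13, 7` → total = 13; z = 7
`total, z = z, total` → total = 7; z = 13
So z = 13

Answer: 13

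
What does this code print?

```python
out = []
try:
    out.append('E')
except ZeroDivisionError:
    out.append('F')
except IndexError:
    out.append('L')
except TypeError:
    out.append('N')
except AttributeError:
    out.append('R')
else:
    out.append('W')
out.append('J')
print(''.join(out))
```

Execution trace: 'E' (try body, no exception) → 'W' (else) → 'J' (after the try/except). Output: EWJ

Answer: EWJ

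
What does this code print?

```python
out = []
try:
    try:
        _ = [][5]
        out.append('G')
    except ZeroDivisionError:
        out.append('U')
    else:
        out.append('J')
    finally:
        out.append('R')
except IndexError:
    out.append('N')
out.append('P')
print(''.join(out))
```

Execution trace: 'R' (finally) → 'N' (outer except IndexError) → 'P' (after the try/except). Output: RNP

Answer: RNP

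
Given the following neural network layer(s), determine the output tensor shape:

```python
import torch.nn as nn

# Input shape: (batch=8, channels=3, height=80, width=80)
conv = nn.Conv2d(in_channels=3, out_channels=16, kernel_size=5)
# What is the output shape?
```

Input: (8, 3, 80, 80) -> Output: (8, 16, 76, 76)

Answer: (8, 16, 76, 76)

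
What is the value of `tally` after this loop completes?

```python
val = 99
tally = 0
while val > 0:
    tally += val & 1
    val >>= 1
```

Count set bits in 99 (binary: 0b1100011)
`tally` takes the values: 0 → 1 → 2 → 3 → 4

Answer: 4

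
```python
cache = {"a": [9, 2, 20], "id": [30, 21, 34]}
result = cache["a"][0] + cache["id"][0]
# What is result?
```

Trace:
`cache = {"a": [9, 2, 20], "id": [30, 21, 34]}` → cache = {'a': [9, 2, 20], 'id': [30, 21, 34]}
`result = cache["a"][0] + cache["id"][0]` → result = 39
So result = 39

Answer: 39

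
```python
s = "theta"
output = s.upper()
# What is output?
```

Trace:
`s = "theta"` → s = 'theta'
`output = s.upper()` → output = 'THETA'
So output = 'THETA'

Answer: 'THETA'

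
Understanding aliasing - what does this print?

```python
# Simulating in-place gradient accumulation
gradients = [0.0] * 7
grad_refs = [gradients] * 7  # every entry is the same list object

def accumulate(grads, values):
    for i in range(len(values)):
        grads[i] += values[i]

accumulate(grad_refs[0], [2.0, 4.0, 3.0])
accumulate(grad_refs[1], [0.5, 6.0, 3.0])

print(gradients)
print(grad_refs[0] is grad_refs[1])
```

Key concept: gradient accumulation aliasing.
Step by step:
`gradients = [0.0] * 7` → gradients = [0.0, 0.0, 0.0, 0.0, 0.0, 0.0, 0.0]
`grad_refs = [gradients] * 7` → grad_refs = [[0.0, 0.0, 0.0, 0.0, 0.0, 0.0, 0.0], [0.0, 0.0, 0.0, 0.0, 0.0, 0.0, 0.0], [0.0, 0.0, 0.0, 0.0, 0.0, 0.0, 0.0], [0.0, 0.0, 0.0, 0.0, 0.0, 0.0, 0.0], [0.0, 0.0, 0.0, 0.0, 0.0, 0.0, 0.0], [0.0, 0.0, 0.0, 0.0, 0.0, 0.0, 0.0], [0.0, 0.0, 0.0, 0.0, 0.0, 0.0, 0.0]]
`accumulate(grad_refs[0], [2.0, 4.0, 3.0])` → gradients = [2.0, 4.0, 3.0, 0.0, 0.0, 0.0, 0.0]; grad_refs = [[2.0, 4.0, 3.0, 0.0, 0.0, 0.0, 0.0], [2.0, 4.0, 3.0, 0.0, 0.0, 0.0, 0.0], [2.0, 4.0, 3.0, 0.0, 0.0, 0.0, 0.0], [2.0, 4.0, 3.0, 0.0, 0.0, 0.0, 0.0], [2.0, 4.0, 3.0, 0.0, 0.0, 0.0, 0.0], [2.0, 4.0, 3.0, 0.0, 0.0, 0.0, 0.0], [2.0, 4.0, 3.0, 0.0, 0.0, 0.0, 0.0]]
`accumulate(grad_refs[1], [0.5, 6.0, 3.0])` → gradients = [2.5, 10.0, 6.0, 0.0, 0.0, 0.0, 0.0]; grad_refs = [[2.5, 10.0, 6.0, 0.0, 0.0, 0.0, 0.0], [2.5, 10.0, 6.0, 0.0, 0.0, 0.0, 0.0], [2.5, 10.0, 6.0, 0.0, 0.0, 0.0, 0.0], [2.5, 10.0, 6.0, 0.0, 0.0, 0.0, 0.0], [2.5, 10.0, 6.0, 0.0, 0.0, 0.0, 0.0], [2.5, 10.0, 6.0, 0.0, 0.0, 0.0, 0.0], [2.5, 10.0, 6.0, 0.0, 0.0, 0.0, 0.0]]
`print(gradients)` → prints [2.5, 10.0, 6.0, 0.0, 0.0, 0.0, 0.0]
`print(grad_refs[0] is grad_refs[1])` → prints True

Answer:
[2.5, 10.0, 6.0, 0.0, 0.0, 0.0, 0.0]
True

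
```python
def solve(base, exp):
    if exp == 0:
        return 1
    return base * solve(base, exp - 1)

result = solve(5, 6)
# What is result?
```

solve(5, 6) = 5 * 5 * 5 * 5 * 5 * 5 = 15625

Answer: 15625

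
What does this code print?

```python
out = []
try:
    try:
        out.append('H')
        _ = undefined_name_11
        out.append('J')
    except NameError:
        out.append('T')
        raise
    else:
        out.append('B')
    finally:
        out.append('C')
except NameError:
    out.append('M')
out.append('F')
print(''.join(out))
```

Execution trace: 'H' (inner try body) → 'T' (inner except NameError) → 'C' (inner finally) → 'M' (outer except NameError) → 'F' (after the try/except). Output: HTCMF

Answer: HTCMF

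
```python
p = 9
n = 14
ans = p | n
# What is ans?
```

Trace:
`p = 9` → p = 9
`n = 14` → n = 14
`ans = p | n` → ans = 15
So ans = 15

Answer: 15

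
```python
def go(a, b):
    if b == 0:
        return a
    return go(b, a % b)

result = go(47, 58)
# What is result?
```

go(47, 58) -> go(58, 47) -> go(47, 11) -> go(11, 3) -> go(3, 2) -> go(2, 1) -> go(1, 0) -> 1

Answer: 1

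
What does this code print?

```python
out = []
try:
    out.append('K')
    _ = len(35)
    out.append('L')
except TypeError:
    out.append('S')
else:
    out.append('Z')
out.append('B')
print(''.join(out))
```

Execution trace: 'K' (try body) → 'S' (except TypeError) → 'B' (after the try/except). Output: KSB

Answer: KSB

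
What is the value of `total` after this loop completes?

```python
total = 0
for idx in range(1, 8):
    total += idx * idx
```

Sum of squares 1² to 7² = 140
`total` takes the values: 0 → 1 → 5 → 14 → 30 → 55 → 91 → 140

Answer: 140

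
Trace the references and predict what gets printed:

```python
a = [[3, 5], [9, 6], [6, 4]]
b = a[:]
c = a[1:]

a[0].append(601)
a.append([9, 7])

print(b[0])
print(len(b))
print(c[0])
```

Key concept: slice with nested mutation.
Step by step:
`a = [[3, 5], [9, 6], [6, 4]]` → a = [[3, 5], [9, 6], [6, 4]]
`b = a[:]` → b = [[3, 5], [9, 6], [6, 4]]
`c = a[1:]` → c = [[9, 6], [6, 4]]
`a[0].append(601)` → a = [[3, 5, 601], [9, 6], [6, 4]]; b = [[3, 5, 601], [9, 6], [6, 4]]
`a.append([9, 7])` → a = [[3, 5, 601], [9, 6], [6, 4], [9, 7]]
`print(b[0])` → prints [3, 5, 601]
`print(len(b))` → prints 3
`print(c[0])` → prints [9, 6]

Answer:
[3, 5, 601]
3
[9, 6]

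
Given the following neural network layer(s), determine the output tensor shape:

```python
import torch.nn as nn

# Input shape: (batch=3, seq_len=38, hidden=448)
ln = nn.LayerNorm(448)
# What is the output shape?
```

Input: (3, 38, 448) -> Output: (3, 38, 448)

Answer: (3, 38, 448)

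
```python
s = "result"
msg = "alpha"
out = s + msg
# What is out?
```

Trace:
`s = "result"` → s = 'result'
`msg = "alpha"` → msg = 'alpha'
`out = s + msg` → out = 'resultalpha'
So out = 'resultalpha'

Answer: 'resultalpha'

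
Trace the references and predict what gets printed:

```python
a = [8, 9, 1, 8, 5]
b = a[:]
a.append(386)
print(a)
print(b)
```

Key concept: slice [:] creates copy.
Step by step:
`a = [8, 9, 1, 8, 5]` → a = [8, 9, 1, 8, 5]
`b = a[:]` → b = [8, 9, 1, 8, 5]
`a.append(386)` → a = [8, 9, 1, 8, 5, 386]
`print(a)` → prints [8, 9, 1, 8, 5, 386]
`print(b)` → prints [8, 9, 1, 8, 5]

Answer:
[8, 9, 1, 8, 5, 386]
[8, 9, 1, 8, 5]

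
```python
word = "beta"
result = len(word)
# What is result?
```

Trace:
`word = "beta"` → word = 'beta'
`result = len(word)` → result = 4
So result = 4

Answer: 4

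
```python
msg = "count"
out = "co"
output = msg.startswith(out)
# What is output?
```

Trace:
`msg = "count"` → msg = 'count'
`out = "co"` → out = 'co'
`output = msg.startswith(out)` → output = True
So output = True

Answer: True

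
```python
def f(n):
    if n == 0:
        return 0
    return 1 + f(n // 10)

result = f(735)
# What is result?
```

Count of digits of 735: 3

Answer: 3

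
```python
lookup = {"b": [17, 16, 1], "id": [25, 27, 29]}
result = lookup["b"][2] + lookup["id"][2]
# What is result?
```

Trace:
`lookup = {"b": [17, 16, 1], "id": [25, 27, 29]}` → lookup = {'b': [17, 16, 1], 'id': [25, 27, 29]}
`result = lookup["b"][2] + lookup["id"][2]` → result = 30
So result = 30

Answer: 30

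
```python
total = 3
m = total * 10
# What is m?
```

Trace:
`total = 3` → total = 3
`m = total * 10` → m = 30
So m = 30

Answer: 30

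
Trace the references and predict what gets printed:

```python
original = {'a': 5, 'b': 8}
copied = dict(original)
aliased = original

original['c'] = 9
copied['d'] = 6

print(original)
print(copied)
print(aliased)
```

Key concept: dict() creates copy, assignment creates alias.
Step by step:
`original = {'a': 5, 'b': 8}` → original = {'a': 5, 'b': 8}
`copied = dict(original)` → copied = {'a': 5, 'b': 8}
`aliased = original` → aliased = {'a': 5, 'b': 8} (same object as original)
`original['c'] = 9` → original = {'a': 5, 'b': 8, 'c': 9} (same object as aliased); aliased = {'a': 5, 'b': 8, 'c': 9} (same object as original)
`copied['d'] = 6` → copied = {'a': 5, 'b': 8, 'd': 6}
`print(original)` → prints {'a': 5, 'b': 8, 'c': 9}
`print(copied)` → prints {'a': 5, 'b': 8, 'd': 6}
`print(aliased)` → prints {'a': 5, 'b': 8, 'c': 9}

Answer:
{'a': 5, 'b': 8, 'c': 9}
{'a': 5, 'b': 8, 'd': 6}
{'a': 5, 'b': 8, 'c': 9}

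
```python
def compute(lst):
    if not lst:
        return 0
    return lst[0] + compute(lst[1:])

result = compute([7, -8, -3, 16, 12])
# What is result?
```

7 + (-8) + (-3) + 16 + 12 + 0 = 24

Answer: 24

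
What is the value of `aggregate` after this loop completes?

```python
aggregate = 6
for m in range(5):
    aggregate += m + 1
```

Start at 6, add 1 to 5 = 21
`aggregate` takes the values: 6 → 7 → 9 → 12 → 16 → 21

Answer: 21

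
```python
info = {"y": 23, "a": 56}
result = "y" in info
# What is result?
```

Trace:
`info = {"y": 23, "a": 56}` → info = {'y': 23, 'a': 56}
`result = "y" in info` → result = True
So result = True

Answer: True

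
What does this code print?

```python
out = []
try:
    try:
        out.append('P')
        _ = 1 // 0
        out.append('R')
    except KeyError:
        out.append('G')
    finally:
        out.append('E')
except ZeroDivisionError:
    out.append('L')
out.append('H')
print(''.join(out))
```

Execution trace: 'P' (inner try body) → 'E' (inner finally) → 'L' (outer except ZeroDivisionError) → 'H' (after the try/except). Output: PELH

Answer: PELH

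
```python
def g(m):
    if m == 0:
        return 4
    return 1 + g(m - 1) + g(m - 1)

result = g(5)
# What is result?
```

g(m) = 1 + 2·g(m-1), g(0)=4. Closed form: (4+1)·2^5 - 1 = 159.

Answer: 159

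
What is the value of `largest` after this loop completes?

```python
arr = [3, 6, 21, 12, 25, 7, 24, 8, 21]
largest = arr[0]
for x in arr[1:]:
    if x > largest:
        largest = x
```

Maximum of [3, 6, 21, 12, 25, 7, 24, 8, 21]
`largest` takes the values: 3 → 6 → 21 → 25

Answer: 25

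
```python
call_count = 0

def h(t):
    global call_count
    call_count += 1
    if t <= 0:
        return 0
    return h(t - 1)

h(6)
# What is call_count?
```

Linear recursion stepping by 1: 7 calls from t=6 down to ≤0.

Answer: 7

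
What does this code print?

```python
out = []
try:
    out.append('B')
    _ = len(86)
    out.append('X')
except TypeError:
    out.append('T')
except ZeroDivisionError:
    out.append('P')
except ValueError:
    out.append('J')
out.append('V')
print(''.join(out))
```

Execution trace: 'B' (try body) → 'T' (except TypeError) → 'V' (after the try/except). Output: BTV

Answer: BTV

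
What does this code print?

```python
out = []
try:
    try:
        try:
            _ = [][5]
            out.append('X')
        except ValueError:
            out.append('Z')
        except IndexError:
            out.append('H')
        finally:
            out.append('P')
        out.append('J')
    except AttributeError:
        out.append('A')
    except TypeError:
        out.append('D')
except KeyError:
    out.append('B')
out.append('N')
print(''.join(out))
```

Execution trace: 'H' (inner except IndexError) → 'P' (inner finally) → 'J' (try body, no exception) → 'N' (after the try/except). Output: HPJN

Answer: HPJN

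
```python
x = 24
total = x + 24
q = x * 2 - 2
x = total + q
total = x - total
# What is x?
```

Trace:
`x = 24` → x = 24
`total = x + 24` → total = 48
`q = x * 2 - 2` → q = 46
`x = total + q` → x = 94
`total = x - total` → total = 46
So x = 94

Answer: 94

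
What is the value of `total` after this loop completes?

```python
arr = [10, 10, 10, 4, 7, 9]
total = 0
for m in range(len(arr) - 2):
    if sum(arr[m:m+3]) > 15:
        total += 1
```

Count windows with sum > 15
`total` takes the values: 0 → 1 → 2 → 3 → 4

Answer: 4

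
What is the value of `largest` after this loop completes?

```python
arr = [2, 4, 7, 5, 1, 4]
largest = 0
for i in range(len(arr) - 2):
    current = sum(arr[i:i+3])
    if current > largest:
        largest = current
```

Max sum of 3-element window in [2, 4, 7, 5, 1, 4]
`largest` takes the values: 0 → 13 → 16

Answer: 16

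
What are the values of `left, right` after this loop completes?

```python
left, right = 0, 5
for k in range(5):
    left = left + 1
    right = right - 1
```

left goes 0→5, right goes 5→0
`left, right` takes the values: (0, 5) → (1, 5) → (1, 4) → (2, 4) → (2, 3) → (3, 3) → (3, 2) → (4, 2) → (4, 1) → (5, 1) → (5, 0)

Answer: 5, 0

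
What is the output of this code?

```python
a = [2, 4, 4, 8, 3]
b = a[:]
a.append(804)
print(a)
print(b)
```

Key concept: slice [:] creates copy.
Step by step:
`a = [2, 4, 4, 8, 3]` → a = [2, 4, 4, 8, 3]
`b = a[:]` → b = [2, 4, 4, 8, 3]
`a.append(804)` → a = [2, 4, 4, 8, 3, 804]
`print(a)` → prints [2, 4, 4, 8, 3, 804]
`print(b)` → prints [2, 4, 4, 8, 3]

Answer:
[2, 4, 4, 8, 3, 804]
[2, 4, 4, 8, 3]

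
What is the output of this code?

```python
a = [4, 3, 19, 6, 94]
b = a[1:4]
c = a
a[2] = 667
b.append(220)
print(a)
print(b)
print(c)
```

Key concept: slice vs alias.
Step by step:
`a = [4, 3, 19, 6, 94]` → a = [4, 3, 19, 6, 94]
`b = a[1:4]` → b = [3, 19, 6]
`c = a` → c = [4, 3, 19, 6, 94] (same object as a)
`a[2] = 667` → a = [4, 3, 667, 6, 94] (same object as c); c = [4, 3, 667, 6, 94] (same object as a)
`b.append(220)` → b = [3, 19, 6, 220]
`print(a)` → prints [4, 3, 667, 6, 94]
`print(b)` → prints [3, 19, 6, 220]
`print(c)` → prints [4, 3, 667, 6, 94]

Answer:
[4, 3, 667, 6, 94]
[3, 19, 6, 220]
[4, 3, 667, 6, 94]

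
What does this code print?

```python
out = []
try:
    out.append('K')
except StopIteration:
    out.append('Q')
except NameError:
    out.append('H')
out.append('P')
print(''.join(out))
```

Execution trace: 'K' (try body, no exception) → 'P' (after the try/except). Output: KP

Answer: KP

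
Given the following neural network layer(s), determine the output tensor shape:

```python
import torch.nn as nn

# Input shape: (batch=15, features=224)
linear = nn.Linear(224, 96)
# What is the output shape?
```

Input: (15, 224) -> Output: (15, 96)

Answer: (15, 96)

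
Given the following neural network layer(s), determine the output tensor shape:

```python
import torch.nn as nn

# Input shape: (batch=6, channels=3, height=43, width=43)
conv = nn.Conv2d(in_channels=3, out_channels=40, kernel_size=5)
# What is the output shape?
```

Input: (6, 3, 43, 43) -> Output: (6, 40, 39, 39)

Answer: (6, 40, 39, 39)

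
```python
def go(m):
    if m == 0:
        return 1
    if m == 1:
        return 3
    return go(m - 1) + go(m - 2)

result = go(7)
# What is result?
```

Build up from base cases: go(0)=1, go(1)=3, go(2)=4, go(3)=7, go(4)=11, go(5)=18, go(6)=29, ..., go(7)=47

Answer: 47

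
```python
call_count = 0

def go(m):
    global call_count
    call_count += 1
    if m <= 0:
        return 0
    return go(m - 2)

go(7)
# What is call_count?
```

Linear recursion stepping by 2: 5 calls from m=7 down to ≤0.

Answer: 5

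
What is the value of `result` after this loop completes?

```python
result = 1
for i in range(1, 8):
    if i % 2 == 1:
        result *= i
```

Product of odd numbers 1 to 7
`result` takes the values: 1 → 3 → 15 → 105

Answer: 105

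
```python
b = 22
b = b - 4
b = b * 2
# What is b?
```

Trace:
`b = 22` → b = 22
`b = b - 4` → b = 18
`b = b * 2` → b = 36
So b = 36

Answer: 36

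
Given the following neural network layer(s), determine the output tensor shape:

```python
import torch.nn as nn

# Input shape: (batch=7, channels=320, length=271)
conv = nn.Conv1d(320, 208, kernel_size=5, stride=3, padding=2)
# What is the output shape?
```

Input: (7, 320, 271) -> Output: (7, 208, 91)

Answer: (7, 208, 91)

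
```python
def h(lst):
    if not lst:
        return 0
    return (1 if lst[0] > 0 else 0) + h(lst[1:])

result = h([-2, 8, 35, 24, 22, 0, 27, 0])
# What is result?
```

Count of positive elements in [-2, 8, 35, 24, 22, 0, 27, 0] = 5

Answer: 5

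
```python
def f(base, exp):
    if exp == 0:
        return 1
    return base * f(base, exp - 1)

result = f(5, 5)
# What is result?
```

f(5, 5) = 5 * 5 * 5 * 5 * 5 = 3125

Answer: 3125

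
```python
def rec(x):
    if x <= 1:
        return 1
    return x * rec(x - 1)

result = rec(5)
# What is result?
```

rec(5) = 5 * 4 * 3 * 2 * 1 = 120

Answer: 120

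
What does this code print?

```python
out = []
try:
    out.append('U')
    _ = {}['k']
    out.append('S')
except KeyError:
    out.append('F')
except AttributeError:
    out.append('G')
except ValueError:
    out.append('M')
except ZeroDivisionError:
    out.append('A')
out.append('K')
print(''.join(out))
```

Execution trace: 'U' (try body) → 'F' (except KeyError) → 'K' (after the try/except). Output: UFK

Answer: UFK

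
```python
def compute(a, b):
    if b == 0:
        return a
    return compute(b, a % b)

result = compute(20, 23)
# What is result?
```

compute(20, 23) -> compute(23, 20) -> compute(20, 3) -> compute(3, 2) -> compute(2, 1) -> compute(1, 0) -> 1

Answer: 1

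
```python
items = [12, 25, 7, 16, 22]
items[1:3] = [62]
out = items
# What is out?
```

Trace:
`items = [12, 25, 7, 16, 22]` → items = [12, 25, 7, 16, 22]
`items[1:3] = [62]` → items = [12, 62, 16, 22]
`out = items` → out = [12, 62, 16, 22]
So out = [12, 62, 16, 22]

Answer: [12, 62, 16, 22]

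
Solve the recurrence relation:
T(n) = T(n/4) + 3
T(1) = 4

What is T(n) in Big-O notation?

Each step divides n by 4 and adds 3. After log_4(n) steps we reach T(1)=4. So T(n) = 3·log_4(n) + 4 = O(log n).

Answer: O(log n)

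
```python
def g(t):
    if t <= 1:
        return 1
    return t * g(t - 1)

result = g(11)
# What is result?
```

g(11) = 11 * 10 * 9 * 8 * 7 * 6 * 5 * 4 * 3 * 2 * 1 = 39916800

Answer: 39916800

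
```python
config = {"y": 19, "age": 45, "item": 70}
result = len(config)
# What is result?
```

Trace:
`config = {"y": 19, "age": 45, "item": 70}` → config = {'y': 19, 'age': 45, 'item': 70}
`result = len(config)` → result = 3
So result = 3

Answer: 3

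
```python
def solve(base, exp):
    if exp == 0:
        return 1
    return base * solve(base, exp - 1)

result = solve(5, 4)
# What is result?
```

solve(5, 4) = 5 * 5 * 5 * 5 = 625

Answer: 625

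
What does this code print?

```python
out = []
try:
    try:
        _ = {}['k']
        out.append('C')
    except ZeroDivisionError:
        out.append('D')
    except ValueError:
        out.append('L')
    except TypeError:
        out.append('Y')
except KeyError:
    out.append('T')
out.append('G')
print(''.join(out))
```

Execution trace: 'T' (outer except KeyError) → 'G' (after the try/except). Output: TG

Answer: TG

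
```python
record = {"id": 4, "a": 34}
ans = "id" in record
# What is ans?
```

Trace:
`record = {"id": 4, "a": 34}` → record = {'id': 4, 'a': 34}
`ans = "id" in record` → ans = True
So ans = True

Answer: True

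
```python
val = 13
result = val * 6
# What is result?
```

Trace:
`val = 13` → val = 13
`result = val * 6` → result = 78
So result = 78

Answer: 78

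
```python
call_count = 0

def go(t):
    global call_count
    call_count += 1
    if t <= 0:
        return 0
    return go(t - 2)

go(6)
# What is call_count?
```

Linear recursion stepping by 2: 4 calls from t=6 down to ≤0.

Answer: 4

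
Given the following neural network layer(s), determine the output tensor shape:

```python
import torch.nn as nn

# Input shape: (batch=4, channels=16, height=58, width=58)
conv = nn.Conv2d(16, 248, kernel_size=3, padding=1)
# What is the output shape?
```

Input: (4, 16, 58, 58) -> Output: (4, 248, 58, 58)

Answer: (4, 248, 58, 58)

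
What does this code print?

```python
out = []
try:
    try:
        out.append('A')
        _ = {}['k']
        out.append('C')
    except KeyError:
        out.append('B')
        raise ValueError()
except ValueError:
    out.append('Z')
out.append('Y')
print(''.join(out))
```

Execution trace: 'A' (inner try body) → 'B' (inner except KeyError) → 'Z' (outer except ValueError) → 'Y' (after the try/except). Output: ABZY

Answer: ABZY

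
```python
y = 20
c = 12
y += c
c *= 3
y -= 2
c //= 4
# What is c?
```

Trace:
`y = 20` → y = 20
`c = 12` → c = 12
`y += c` → y = 32
`c *= 3` → c = 36
`y -= 2` → y = 30
`c //= 4` → c = 9
So c = 9

Answer: 9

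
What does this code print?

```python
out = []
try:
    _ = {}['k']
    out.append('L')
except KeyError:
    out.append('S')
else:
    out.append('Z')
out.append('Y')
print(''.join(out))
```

Execution trace: 'S' (except KeyError) → 'Y' (after the try/except). Output: SY

Answer: SY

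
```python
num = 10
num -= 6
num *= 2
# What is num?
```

Trace:
`num = 10` → num = 10
`num -= 6` → num = 4
`num *= 2` → num = 8
So num = 8

Answer: 8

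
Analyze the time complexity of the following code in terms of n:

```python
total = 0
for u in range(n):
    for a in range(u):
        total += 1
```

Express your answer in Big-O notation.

Each loop level contributes: n × n. Multiplying the contributions gives O(n^2).

Answer: O(n^2)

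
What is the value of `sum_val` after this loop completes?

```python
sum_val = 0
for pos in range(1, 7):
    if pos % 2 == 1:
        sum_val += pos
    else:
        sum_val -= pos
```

Add odd, subtract even
`sum_val` takes the values: 0 → 1 → -1 → 2 → -2 → 3 → -3

Answer: -3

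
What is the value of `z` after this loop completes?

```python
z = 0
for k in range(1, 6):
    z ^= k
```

XOR of 1 to 5
`z` takes the values: 0 → 1 → 3 → 0 → 4 → 1

Answer: 1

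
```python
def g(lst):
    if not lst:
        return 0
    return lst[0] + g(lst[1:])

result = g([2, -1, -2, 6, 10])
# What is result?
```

2 + (-1) + (-2) + 6 + 10 + 0 = 15

Answer: 15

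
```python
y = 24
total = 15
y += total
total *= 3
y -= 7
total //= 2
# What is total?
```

Trace:
`y = 24` → y = 24
`total = 15` → total = 15
`y += total` → y = 39
`total *= 3` → total = 45
`y -= 7` → y = 32
`total //= 2` → total = 22
So total = 22

Answer: 22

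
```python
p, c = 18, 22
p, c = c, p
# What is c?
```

Trace:
`p, c = 18, 22` → p = 18; c = 22
`p, c = c, p` → p = 22; c = 18
So c = 18

Answer: 18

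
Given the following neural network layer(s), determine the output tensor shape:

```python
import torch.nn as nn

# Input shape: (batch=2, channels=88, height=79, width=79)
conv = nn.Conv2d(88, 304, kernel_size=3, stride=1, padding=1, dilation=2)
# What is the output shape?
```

Input: (2, 88, 79, 79) -> Output: (2, 304, 77, 77)

Answer: (2, 304, 77, 77)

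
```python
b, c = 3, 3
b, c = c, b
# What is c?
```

Trace:
`b, c = 3, 3` → b = 3; c = 3
`b, c = c, b` → b = 3; c = 3
So c = 3

Answer: 3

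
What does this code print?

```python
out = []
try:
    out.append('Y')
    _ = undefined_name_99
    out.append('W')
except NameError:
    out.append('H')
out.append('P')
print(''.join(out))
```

Execution trace: 'Y' (try body) → 'H' (except NameError) → 'P' (after the try/except). Output: YHP

Answer: YHP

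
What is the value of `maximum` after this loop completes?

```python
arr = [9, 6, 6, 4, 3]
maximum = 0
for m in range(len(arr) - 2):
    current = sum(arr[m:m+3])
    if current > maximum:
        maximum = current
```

Max sum of 3-element window in [9, 6, 6, 4, 3]
`maximum` takes the values: 0 → 21

Answer: 21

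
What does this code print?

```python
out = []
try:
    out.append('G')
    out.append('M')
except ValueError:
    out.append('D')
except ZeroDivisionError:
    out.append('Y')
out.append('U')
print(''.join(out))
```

Execution trace: 'G' (try body) → 'M' (try body, no exception) → 'U' (after the try/except). Output: GMU

Answer: GMU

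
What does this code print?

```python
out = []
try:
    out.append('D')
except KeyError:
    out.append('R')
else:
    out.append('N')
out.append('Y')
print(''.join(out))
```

Execution trace: 'D' (try body, no exception) → 'N' (else) → 'Y' (after the try/except). Output: DNY

Answer: DNY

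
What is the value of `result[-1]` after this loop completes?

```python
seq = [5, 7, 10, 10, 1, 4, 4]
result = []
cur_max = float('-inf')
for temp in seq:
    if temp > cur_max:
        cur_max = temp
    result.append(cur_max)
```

Running max ends at 10
`result` takes the values: [] → [5] → [5, 7] → [5, 7, 10] → [5, 7, 10, 10] → [5, 7, 10, 10, 10] → [5, 7, 10, 10, 10, 10] → [5, 7, 10, 10, 10, 10, 10]
So `result[-1]` = 10

Answer: 10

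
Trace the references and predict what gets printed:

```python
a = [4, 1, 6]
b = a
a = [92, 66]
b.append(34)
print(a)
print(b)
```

Key concept: rebinding vs mutation: a is rebound to a new list, b still points at the original.
Step by step:
`a = [4, 1, 6]` → a = [4, 1, 6]
`b = a` → b = [4, 1, 6] (same object as a)
`a = [92, 66]` → a = [92, 66]
`b.append(34)` → b = [4, 1, 6, 34]
`print(a)` → prints [92, 66]
`print(b)` → prints [4, 1, 6, 34]

Answer:
[92, 66]
[4, 1, 6, 34]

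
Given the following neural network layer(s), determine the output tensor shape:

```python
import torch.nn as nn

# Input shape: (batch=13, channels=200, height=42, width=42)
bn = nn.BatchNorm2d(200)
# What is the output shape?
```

Input: (13, 200, 42, 42) -> Output: (13, 200, 42, 42)

Answer: (13, 200, 42, 42)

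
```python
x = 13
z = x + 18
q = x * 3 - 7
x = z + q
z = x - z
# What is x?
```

Trace:
`x = 13` → x = 13
`z = x + 18` → z = 31
`q = x * 3 - 7` → q = 32
`x = z + q` → x = 63
`z = x - z` → z = 32
So x = 63

Answer: 63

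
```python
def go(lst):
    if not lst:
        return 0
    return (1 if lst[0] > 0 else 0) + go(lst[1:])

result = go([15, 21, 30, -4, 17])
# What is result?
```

Count of positive elements in [15, 21, 30, -4, 17] = 4

Answer: 4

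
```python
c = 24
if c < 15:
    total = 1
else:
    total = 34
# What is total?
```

Trace:
`c = 24` → c = 24
`if c < 15: ...` → c < 15 is False, take else branch → total = 34
So total = 34

Answer: 34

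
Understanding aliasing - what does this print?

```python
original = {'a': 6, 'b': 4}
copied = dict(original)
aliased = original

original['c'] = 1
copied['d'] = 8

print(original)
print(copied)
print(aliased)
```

Key concept: dict() creates copy, assignment creates alias.
Step by step:
`original = {'a': 6, 'b': 4}` → original = {'a': 6, 'b': 4}
`copied = dict(original)` → copied = {'a': 6, 'b': 4}
`aliased = original` → aliased = {'a': 6, 'b': 4} (same object as original)
`original['c'] = 1` → original = {'a': 6, 'b': 4, 'c': 1} (same object as aliased); aliased = {'a': 6, 'b': 4, 'c': 1} (same object as original)
`copied['d'] = 8` → copied = {'a': 6, 'b': 4, 'd': 8}
`print(original)` → prints {'a': 6, 'b': 4, 'c': 1}
`print(copied)` → prints {'a': 6, 'b': 4, 'd': 8}
`print(aliased)` → prints {'a': 6, 'b': 4, 'c': 1}

Answer:
{'a': 6, 'b': 4, 'c': 1}
{'a': 6, 'b': 4, 'd': 8}
{'a': 6, 'b': 4, 'c': 1}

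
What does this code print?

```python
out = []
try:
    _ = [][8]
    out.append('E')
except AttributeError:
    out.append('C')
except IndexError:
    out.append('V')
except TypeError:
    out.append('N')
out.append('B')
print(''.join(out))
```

Execution trace: 'V' (except IndexError) → 'B' (after the try/except). Output: VB

Answer: VB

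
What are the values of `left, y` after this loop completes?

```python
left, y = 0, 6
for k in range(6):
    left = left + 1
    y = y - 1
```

left goes 0→6, y goes 6→0
`left, y` takes the values: (0, 6) → (1, 6) → (1, 5) → (2, 5) → (2, 4) → (3, 4) → (3, 3) → (4, 3) → (4, 2) → (5, 2) → (5, 1) → (6, 1) → (6, 0)

Answer: 6, 0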